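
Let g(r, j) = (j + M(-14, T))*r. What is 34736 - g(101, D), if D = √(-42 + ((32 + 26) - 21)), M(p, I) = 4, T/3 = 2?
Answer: 34332 - 101*I*√5 ≈ 34332.0 - 225.84*I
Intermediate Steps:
T = 6 (T = 3*2 = 6)
D = I*√5 (D = √(-42 + (58 - 21)) = √(-42 + 37) = √(-5) = I*√5 ≈ 2.2361*I)
g(r, j) = r*(4 + j) (g(r, j) = (j + 4)*r = (4 + j)*r = r*(4 + j))
34736 - g(101, D) = 34736 - 101*(4 + I*√5) = 34736 - (404 + 101*I*√5) = 34736 + (-404 - 101*I*√5) = 34332 - 101*I*√5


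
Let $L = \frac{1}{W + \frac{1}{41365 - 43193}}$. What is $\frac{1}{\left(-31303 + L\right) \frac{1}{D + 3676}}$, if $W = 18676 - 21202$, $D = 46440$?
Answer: $- \frac{231412083364}{144542512115} \approx -1.601$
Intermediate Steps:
$W = -2526$
$L = - \frac{1828}{4617529}$ ($L = \frac{1}{-2526 + \frac{1}{41365 - 43193}} = \frac{1}{-2526 + \frac{1}{-1828}} = \frac{1}{-2526 - \frac{1}{1828}} = \frac{1}{- \frac{4617529}{1828}} = - \frac{1828}{4617529} \approx -0.00039588$)
$\frac{1}{\left(-31303 + L\right) \frac{1}{D + 3676}} = \frac{1}{\left(-31303 - \frac{1828}{4617529}\right) \frac{1}{46440 + 3676}} = \frac{1}{\left(- \frac{144542512115}{4617529}\right) \frac{1}{50116}} = \frac{1}{- \frac{144542512115}{231412083364}} = - \frac{231412083364}{144542512115}$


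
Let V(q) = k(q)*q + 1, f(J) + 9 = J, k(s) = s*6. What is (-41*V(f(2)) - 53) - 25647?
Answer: -37795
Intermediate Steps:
k(s) = 6*s
f(J) = -9 + J
V(q) = 1 + 6*q² (V(q) = (6*q)*q + 1 = 6*q² + 1 = 1 + 6*q²)
(-41*V(f(2)) - 53) - 25647 = (-41*(1 + 6*(-9 + 2)²) - 53) - 25647 = (-41*(1 + 6*(-7)²) - 53) - 25647 = (-41*(1 + 6*49) - 53) - 25647 = (-41*(1 + 294) - 53) - 25647 = (-41*295 - 53) - 25647 = (-12095 - 53) - 25647 = -12148 - 25647 = -37795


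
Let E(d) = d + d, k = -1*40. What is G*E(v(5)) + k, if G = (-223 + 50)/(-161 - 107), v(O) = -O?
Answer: -6225/134 ≈ -46.455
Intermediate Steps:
k = -40
E(d) = 2*d
G = 173/268 (G = -173/(-268) = -173*(-1/268) = 173/268 ≈ 0.64552)
G*E(v(5)) + k = 173*(2*(-1*5))/268 - 40 = 173*(2*(-5))/268 - 40 = (173/268)*(-10) - 40 = -865/134 - 40 = -6225/134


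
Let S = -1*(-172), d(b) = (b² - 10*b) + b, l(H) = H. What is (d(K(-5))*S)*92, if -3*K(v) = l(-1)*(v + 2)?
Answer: 158240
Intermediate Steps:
K(v) = ⅔ + v/3 (K(v) = -(-1)*(v + 2)/3 = -(-1)*(2 + v)/3 = -(-2 - v)/3 = ⅔ + v/3)
d(b) = b² - 9*b
S = 172
(d(K(-5))*S)*92 = (((⅔ + (⅓)*(-5))*(-9 + (⅔ + (⅓)*(-5))))*172)*92 = (((⅔ - 5/3)*(-9 + (⅔ - 5/3)))*172)*92 = (-(-9 - 1)*172)*92 = (-1*(-10)*172)*92 = (10*172)*92 = 1720*92 = 158240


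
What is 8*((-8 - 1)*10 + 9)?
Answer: -648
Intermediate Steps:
8*((-8 - 1)*10 + 9) = 8*(-9*10 + 9) = 8*(-90 + 9) = 8*(-81) = -648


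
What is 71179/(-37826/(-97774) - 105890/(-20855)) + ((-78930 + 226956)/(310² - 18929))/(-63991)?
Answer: 71673478642548051130129/5502271667632360149 ≈ 13026.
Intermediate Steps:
71179/(-37826/(-97774) - 105890/(-20855)) + ((-78930 + 226956)/(310² - 18929))/(-63991) = 71179/(-37826*(-1/97774) - 105890*(-1/20855)) + (148026/(96100 - 18929))*(-1/63991) = 71179/(18913/48887 + 21178/4171) + (148026/77171)*(-1/63991) = 71179/(1114215009/203907677) + (148026*(1/77171))*(-1/63991) = 71179*(203907677/1114215009) + (148026/77171)*(-1/63991) = 14513944541183/1114215009 - 148026/4938249461 = 71673478642548051130129/5502271667632360149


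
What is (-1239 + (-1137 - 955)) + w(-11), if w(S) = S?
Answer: -3342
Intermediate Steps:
(-1239 + (-1137 - 955)) + w(-11) = (-1239 + (-1137 - 955)) - 11 = (-1239 - 2092) - 11 = -3331 - 11 = -3342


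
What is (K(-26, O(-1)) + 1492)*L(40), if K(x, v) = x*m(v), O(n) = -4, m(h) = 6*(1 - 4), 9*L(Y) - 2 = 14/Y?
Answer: 4606/9 ≈ 511.78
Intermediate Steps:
L(Y) = 2/9 + 14/(9*Y) (L(Y) = 2/9 + (14/Y)/9 = 2/9 + 14/(9*Y))
m(h) = -18 (m(h) = 6*(-3) = -18)
K(x, v) = -18*x (K(x, v) = x*(-18) = -18*x)
(K(-26, O(-1)) + 1492)*L(40) = (-18*(-26) + 1492)*((2/9)*(7 + 40)/40) = (468 + 1492)*((2/9)*(1/40)*47) = 1960*(47/180) = 4606/9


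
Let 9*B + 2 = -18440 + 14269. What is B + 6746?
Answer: 18847/3 ≈ 6282.3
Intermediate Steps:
B = -1391/3 (B = -2/9 + (-18440 + 14269)/9 = -2/9 + (⅑)*(-4171) = -2/9 - 4171/9 = -1391/3 ≈ -463.67)
B + 6746 = -1391/3 + 6746 = 18847/3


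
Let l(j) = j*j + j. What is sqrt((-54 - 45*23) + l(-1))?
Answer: 33*I ≈ 33.0*I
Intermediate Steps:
l(j) = j + j**2 (l(j) = j**2 + j = j + j**2)
sqrt((-54 - 45*23) + l(-1)) = sqrt((-54 - 45*23) - (1 - 1)) = sqrt((-54 - 1035) - 1*0) = sqrt(-1089 + 0) = sqrt(-1089) = 33*I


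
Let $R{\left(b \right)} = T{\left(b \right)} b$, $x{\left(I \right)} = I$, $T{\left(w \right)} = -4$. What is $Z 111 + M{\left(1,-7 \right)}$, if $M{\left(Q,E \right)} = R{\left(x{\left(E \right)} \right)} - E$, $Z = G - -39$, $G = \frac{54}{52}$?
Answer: $\frac{116461}{26} \approx 4479.3$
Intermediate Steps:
$G = \frac{27}{26}$ ($G = 54 \cdot \frac{1}{52} = \frac{27}{26} \approx 1.0385$)
$R{\left(b \right)} = - 4 b$
$Z = \frac{1041}{26}$ ($Z = \frac{27}{26} - -39 = \frac{27}{26} + 39 = \frac{1041}{26} \approx 40.038$)
$M{\left(Q,E \right)} = - 5 E$ ($M{\left(Q,E \right)} = - 4 E - E = - 5 E$)
$Z 111 + M{\left(1,-7 \right)} = \frac{1041}{26} \cdot 111 - -35 = \frac{115551}{26} + 35 = \frac{116461}{26}$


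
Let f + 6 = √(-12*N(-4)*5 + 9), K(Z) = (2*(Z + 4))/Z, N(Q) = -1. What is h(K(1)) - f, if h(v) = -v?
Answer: -4 - √69 ≈ -12.307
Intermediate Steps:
K(Z) = (8 + 2*Z)/Z (K(Z) = (2*(4 + Z))/Z = (8 + 2*Z)/Z)
f = -6 + √69 (f = -6 + √(-12*(-1)*5 + 9) = -6 + √(12*5 + 9) = -6 + √(60 + 9) = -6 + √69 ≈ 2.3066)
h(K(1)) - f = -(2 + 8/1) - (-6 + √69) = -(2 + 8*1) + (6 - √69) = -(2 + 8) + (6 - √69) = -1*10 + (6 - √69) = -10 + (6 - √69) = -4 - √69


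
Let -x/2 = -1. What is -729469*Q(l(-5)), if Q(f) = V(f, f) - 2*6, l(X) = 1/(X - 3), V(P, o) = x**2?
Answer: 5835752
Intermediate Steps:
x = 2 (x = -2*(-1) = 2)
V(P, o) = 4 (V(P, o) = 2**2 = 4)
l(X) = 1/(-3 + X)
Q(f) = -8 (Q(f) = 4 - 2*6 = 4 - 12 = -8)
-729469*Q(l(-5)) = -729469*(-8) = 5835752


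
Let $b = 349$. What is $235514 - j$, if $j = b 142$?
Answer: $185956$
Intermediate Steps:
$j = 49558$ ($j = 349 \cdot 142 = 49558$)
$235514 - j = 235514 - 49558 = 185956$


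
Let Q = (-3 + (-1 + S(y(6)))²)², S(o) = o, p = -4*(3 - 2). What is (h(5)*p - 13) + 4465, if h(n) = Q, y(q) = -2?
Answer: 4308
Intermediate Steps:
p = -4 (p = -4*1 = -4)
Q = 36 (Q = (-3 + (-1 - 2)²)² = (-3 + (-3)²)² = (-3 + 9)² = 6² = 36)
h(n) = 36
(h(5)*p - 13) + 4465 = (36*(-4) - 13) + 4465 = (-144 - 13) + 4465 = -157 + 4465 = 4308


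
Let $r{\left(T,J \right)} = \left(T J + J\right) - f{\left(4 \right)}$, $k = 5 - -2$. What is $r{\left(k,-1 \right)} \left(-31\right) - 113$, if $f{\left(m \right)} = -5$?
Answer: $-20$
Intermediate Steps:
$k = 7$ ($k = 5 + 2 = 7$)
$r{\left(T,J \right)} = 5 + J + J T$ ($r{\left(T,J \right)} = \left(T J + J\right) - -5 = \left(J T + J\right) + 5 = \left(J + J T\right) + 5 = 5 + J + J T$)
$r{\left(k,-1 \right)} \left(-31\right) - 113 = \left(5 - 1 - 7\right) \left(-31\right) - 113 = \left(-3\right) \left(-31\right) - 113 = 93 - 113 = -20$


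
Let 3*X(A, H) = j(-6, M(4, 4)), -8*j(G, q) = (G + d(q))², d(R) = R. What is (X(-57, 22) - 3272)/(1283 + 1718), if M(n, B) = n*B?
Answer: -19657/18006 ≈ -1.0917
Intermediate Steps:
M(n, B) = B*n
j(G, q) = -(G + q)²/8
X(A, H) = -25/6 (X(A, H) = (-(-6 + 4*4)²/8)/3 = (-(-6 + 16)²/8)/3 = (-⅛*10²)/3 = (-⅛*100)/3 = (⅓)*(-25/2) = -25/6)
(X(-57, 22) - 3272)/(1283 + 1718) = (-25/6 - 3272)/(1283 + 1718) = -19657/6/3001 = -19657/6*1/3001 = -19657/18006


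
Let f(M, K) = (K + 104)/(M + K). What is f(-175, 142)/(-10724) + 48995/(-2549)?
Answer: -2889718581/150345118 ≈ -19.221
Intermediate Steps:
f(M, K) = (104 + K)/(K + M)
f(-175, 142)/(-10724) + 48995/(-2549) = ((104 + 142)/(142 - 175))/(-10724) + 48995/(-2549) = (246/(-33))*(-1/10724) + 48995*(-1/2549) = -1/33*246*(-1/10724) - 48995/2549 = -82/11*(-1/10724) - 48995/2549 = 41/58982 - 48995/2549 = -2889718581/150345118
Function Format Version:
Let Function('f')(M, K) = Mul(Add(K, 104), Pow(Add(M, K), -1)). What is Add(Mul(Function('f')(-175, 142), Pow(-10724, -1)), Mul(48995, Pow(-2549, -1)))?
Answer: Rational(-2889718581, 150345118) ≈ -19.221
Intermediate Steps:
Function('f')(M, K) = Mul(Pow(Add(K, M), -1), Add(104, K)) (Function('f')(M, K) = Mul(Add(104, K), Pow(Add(K, M), -1)) = Mul(Pow(Add(K, M), -1), Add(104, K)))
Add(Mul(Function('f')(-175, 142), Pow(-10724, -1)), Mul(48995, Pow(-2549, -1))) = Add(Mul(Mul(Pow(Add(142, -175), -1), Add(104, 142)), Pow(-10724, -1)), Mul(48995, Pow(-2549, -1))) = Add(Mul(Mul(Pow(-33, -1), 246), Rational(-1, 10724)), Mul(48995, Rational(-1, 2549))) = Add(Mul(Mul(Rational(-1, 33), 246), Rational(-1, 10724)), Rational(-48995, 2549)) = Add(Mul(Rational(-82, 11), Rational(-1, 10724)), Rational(-48995, 2549)) = Add(Rational(41, 58982), Rational(-48995, 2549)) = Rational(-2889718581, 150345118)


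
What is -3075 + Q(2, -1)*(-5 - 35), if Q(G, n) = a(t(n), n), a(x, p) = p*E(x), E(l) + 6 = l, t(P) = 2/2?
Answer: -3275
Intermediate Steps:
t(P) = 1 (t(P) = 2*(1/2) = 1)
E(l) = -6 + l
a(x, p) = p*(-6 + x)
Q(G, n) = -5*n (Q(G, n) = n*(-6 + 1) = n*(-5) = -5*n)
-3075 + Q(2, -1)*(-5 - 35) = -3075 + (-5*(-1))*(-5 - 35) = -3075 + 5*(-40) = -3075 - 200 = -3275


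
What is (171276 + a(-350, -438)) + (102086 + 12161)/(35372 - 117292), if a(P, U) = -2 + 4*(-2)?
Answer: 14029996473/81920 ≈ 1.7126e+5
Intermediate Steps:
a(P, U) = -10 (a(P, U) = -2 - 8 = -10)
(171276 + a(-350, -438)) + (102086 + 12161)/(35372 - 117292) = (171276 - 10) + (102086 + 12161)/(35372 - 117292) = 171266 + 114247/(-81920) = 171266 + 114247*(-1/81920) = 171266 - 114247/81920 = 14029996473/81920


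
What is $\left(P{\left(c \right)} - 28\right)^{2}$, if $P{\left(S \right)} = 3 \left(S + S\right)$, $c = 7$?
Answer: $196$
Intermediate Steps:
$P{\left(S \right)} = 6 S$ ($P{\left(S \right)} = 3 \cdot 2 S = 6 S$)
$\left(P{\left(c \right)} - 28\right)^{2} = \left(6 \cdot 7 - 28\right)^{2} = \left(42 - 28\right)^{2} = 14^{2} = 196$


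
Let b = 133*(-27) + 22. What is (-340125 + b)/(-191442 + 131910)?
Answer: 171847/29766 ≈ 5.7733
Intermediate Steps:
b = -3569 (b = -3591 + 22 = -3569)
(-340125 + b)/(-191442 + 131910) = (-340125 - 3569)/(-191442 + 131910) = -343694/(-59532) = -343694*(-1/59532) = 171847/29766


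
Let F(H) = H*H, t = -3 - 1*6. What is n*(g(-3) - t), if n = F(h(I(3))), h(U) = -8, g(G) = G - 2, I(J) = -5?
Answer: 256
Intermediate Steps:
g(G) = -2 + G
t = -9 (t = -3 - 6 = -9)
F(H) = H**2
n = 64 (n = (-8)**2 = 64)
n*(g(-3) - t) = 64*((-2 - 3) - 1*(-9)) = 64*(-5 + 9) = 64*4 = 256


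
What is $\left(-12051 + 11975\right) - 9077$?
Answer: $-9153$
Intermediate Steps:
$\left(-12051 + 11975\right) - 9077 = -76 - 9077 = -9153$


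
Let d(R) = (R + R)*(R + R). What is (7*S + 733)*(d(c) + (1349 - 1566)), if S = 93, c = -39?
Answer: 8119928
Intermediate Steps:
d(R) = 4*R² (d(R) = (2*R)*(2*R) = 4*R²)
(7*S + 733)*(d(c) + (1349 - 1566)) = (7*93 + 733)*(4*(-39)² + (1349 - 1566)) = (651 + 733)*(4*1521 - 217) = 1384*(6084 - 217) = 1384*5867 = 8119928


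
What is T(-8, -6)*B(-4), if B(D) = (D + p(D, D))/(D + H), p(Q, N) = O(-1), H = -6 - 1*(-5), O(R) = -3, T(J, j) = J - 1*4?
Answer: -84/5 ≈ -16.800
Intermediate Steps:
T(J, j) = -4 + J (T(J, j) = J - 4 = -4 + J)
H = -1 (H = -6 + 5 = -1)
p(Q, N) = -3
B(D) = (-3 + D)/(-1 + D) (B(D) = (D - 3)/(D - 1) = (-3 + D)/(-1 + D))
T(-8, -6)*B(-4) = (-4 - 8)*((-3 - 4)/(-1 - 4)) = -12*(-7)/(-5) = -(-12)*(-7)/5 = -12*7/5 = -84/5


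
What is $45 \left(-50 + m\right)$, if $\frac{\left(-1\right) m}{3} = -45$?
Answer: $3825$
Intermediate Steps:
$m = 135$ ($m = \left(-3\right) \left(-45\right) = 135$)
$45 \left(-50 + m\right) = 45 \left(-50 + 135\right) = 45 \cdot 85 = 3825$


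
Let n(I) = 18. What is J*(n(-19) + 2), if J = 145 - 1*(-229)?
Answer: 7480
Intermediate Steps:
J = 374 (J = 145 + 229 = 374)
J*(n(-19) + 2) = 374*(18 + 2) = 374*20 = 7480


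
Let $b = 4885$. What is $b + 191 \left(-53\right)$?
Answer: $-5238$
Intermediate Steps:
$b + 191 \left(-53\right) = 4885 + 191 \left(-53\right) = 4885 - 10123 = -5238$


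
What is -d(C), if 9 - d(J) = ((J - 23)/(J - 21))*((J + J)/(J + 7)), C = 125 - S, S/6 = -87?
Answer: -239765/34117 ≈ -7.0277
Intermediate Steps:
S = -522 (S = 6*(-87) = -522)
C = 647 (C = 125 - 1*(-522) = 125 + 522 = 647)
d(J) = 9 - 2*J*(-23 + J)/((-21 + J)*(7 + J)) (d(J) = 9 - (J - 23)/(J - 21)*(J + J)/(J + 7) = 9 - (-23 + J)/(-21 + J)*(2*J)/(7 + J) = 9 - (-23 + J)/(-21 + J)*2*J/(7 + J) = 9 - 2*J*(-23 + J)/((-21 + J)*(7 + J)))
-d(C) = -(1323 - 7*647**2 + 80*647)/(147 - 1*647**2 + 14*647) = -(1323 - 7*418609 + 51760)/(147 - 1*418609 + 9058) = -(1323 - 2930263 + 51760)/(147 - 418609 + 9058) = -(-2877180)/(-409404) = -(-1)*(-2877180)/409404 = -1*239765/34117 = -239765/34117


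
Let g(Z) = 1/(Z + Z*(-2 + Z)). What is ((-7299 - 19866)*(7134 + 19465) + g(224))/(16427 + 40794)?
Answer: -36093408781919/2858303392 ≈ -12628.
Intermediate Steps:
((-7299 - 19866)*(7134 + 19465) + g(224))/(16427 + 40794) = ((-7299 - 19866)*(7134 + 19465) + 1/(224*(-1 + 224)))/(16427 + 40794) = (-27165*26599 + (1/224)/223)/57221 = (-722561835 + (1/224)*(1/223))*(1/57221) = (-722561835 + 1/49952)*(1/57221) = -36093408781919/49952*1/57221 = -36093408781919/2858303392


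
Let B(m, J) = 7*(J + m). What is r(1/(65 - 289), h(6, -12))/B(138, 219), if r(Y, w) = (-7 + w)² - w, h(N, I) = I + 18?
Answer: -5/2499 ≈ -0.0020008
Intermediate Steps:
h(N, I) = 18 + I
B(m, J) = 7*J + 7*m
r(1/(65 - 289), h(6, -12))/B(138, 219) = ((-7 + (18 - 12))² - (18 - 12))/(7*219 + 7*138) = ((-7 + 6)² - 1*6)/(1533 + 966) = ((-1)² - 6)/2499 = (1 - 6)*(1/2499) = -5*1/2499 = -5/2499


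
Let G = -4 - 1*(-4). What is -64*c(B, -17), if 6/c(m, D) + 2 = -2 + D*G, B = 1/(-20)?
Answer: 96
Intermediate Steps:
G = 0 (G = -4 + 4 = 0)
B = -1/20 ≈ -0.050000
c(m, D) = -3/2 (c(m, D) = 6/(-2 + (-2 + D*0)) = 6/(-2 + (-2 + 0)) = 6/(-2 - 2) = 6/(-4) = 6*(-¼) = -3/2)
-64*c(B, -17) = -64*(-3/2) = 96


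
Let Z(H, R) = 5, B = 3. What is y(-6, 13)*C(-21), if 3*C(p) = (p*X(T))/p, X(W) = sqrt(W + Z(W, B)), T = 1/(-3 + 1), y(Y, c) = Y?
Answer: -3*sqrt(2) ≈ -4.2426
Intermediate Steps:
T = -1/2 (T = 1/(-2) = 1*(-1/2) = -1/2 ≈ -0.50000)
X(W) = sqrt(5 + W) (X(W) = sqrt(W + 5) = sqrt(5 + W))
C(p) = sqrt(2)/2 (C(p) = ((p*sqrt(5 - 1/2))/p)/3 = ((p*sqrt(9/2))/p)/3 = ((p*(3*sqrt(2)/2))/p)/3 = ((3*p*sqrt(2)/2)/p)/3 = (3*sqrt(2)/2)/3 = sqrt(2)/2)
y(-6, 13)*C(-21) = -3*sqrt(2)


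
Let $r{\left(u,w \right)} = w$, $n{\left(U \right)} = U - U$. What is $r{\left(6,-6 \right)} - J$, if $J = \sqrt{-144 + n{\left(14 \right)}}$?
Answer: $-6 - 12 i \approx -6.0 - 12.0 i$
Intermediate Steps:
$n{\left(U \right)} = 0$
$J = 12 i$ ($J = \sqrt{-144 + 0} = \sqrt{-144} = 12 i \approx 12.0 i$)
$r{\left(6,-6 \right)} - J = -6 - 12 i$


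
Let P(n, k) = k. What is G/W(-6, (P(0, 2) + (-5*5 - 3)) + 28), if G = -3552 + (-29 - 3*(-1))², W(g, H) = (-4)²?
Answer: -719/4 ≈ -179.75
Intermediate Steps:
W(g, H) = 16
G = -2876 (G = -3552 + (-29 + 3)² = -3552 + (-26)² = -3552 + 676 = -2876)
G/W(-6, (P(0, 2) + (-5*5 - 3)) + 28) = -2876/16 = -2876*1/16 = -719/4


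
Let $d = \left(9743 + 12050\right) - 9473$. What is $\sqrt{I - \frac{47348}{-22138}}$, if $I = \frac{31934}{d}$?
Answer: $\frac{\sqrt{28054192271655}}{2435180} \approx 2.175$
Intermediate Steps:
$d = 12320$ ($d = 21793 - 9473 = 12320$)
$I = \frac{2281}{880}$ ($I = \frac{31934}{12320} = 31934 \cdot \frac{1}{12320} = \frac{2281}{880} \approx 2.592$)
$\sqrt{I - \frac{47348}{-22138}} = \sqrt{\frac{2281}{880} - \frac{47348}{-22138}} = \sqrt{\frac{2281}{880} - - \frac{23674}{11069}} = \sqrt{\frac{2281}{880} + \frac{23674}{11069}} = \sqrt{\frac{46081509}{9740720}} = \frac{\sqrt{28054192271655}}{2435180}$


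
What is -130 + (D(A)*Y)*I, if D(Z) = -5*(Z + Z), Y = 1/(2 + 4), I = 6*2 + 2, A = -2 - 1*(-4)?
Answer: -530/3 ≈ -176.67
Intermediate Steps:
A = 2 (A = -2 + 4 = 2)
I = 14 (I = 12 + 2 = 14)
Y = 1/6 ≈ 0.16667
D(Z) = -10*Z
-130 + (D(A)*Y)*I = -130 + (-10*2*(1/6))*14 = -130 - 20*1/6*14 = -130 - 10/3*14 = -130 - 140/3 = -530/3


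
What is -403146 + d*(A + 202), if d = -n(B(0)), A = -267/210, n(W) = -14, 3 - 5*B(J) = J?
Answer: -2001679/5 ≈ -4.0034e+5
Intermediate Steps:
B(J) = 3/5 - J/5
A = -89/70 (A = -267*1/210 = -89/70 ≈ -1.2714)
d = 14 (d = -1*(-14) = 14)
-403146 + d*(A + 202) = -403146 + 14*(-89/70 + 202) = -403146 + 14*(14051/70) = -403146 + 14051/5 = -2001679/5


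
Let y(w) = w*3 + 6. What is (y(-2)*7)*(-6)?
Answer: 0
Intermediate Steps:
y(w) = 6 + 3*w (y(w) = 3*w + 6 = 6 + 3*w)
(y(-2)*7)*(-6) = ((6 + 3*(-2))*7)*(-6) = ((6 - 6)*7)*(-6) = (0*7)*(-6) = 0*(-6) = 0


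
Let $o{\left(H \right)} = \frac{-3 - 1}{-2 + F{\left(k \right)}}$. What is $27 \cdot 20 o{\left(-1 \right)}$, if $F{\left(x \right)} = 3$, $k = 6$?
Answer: $-2160$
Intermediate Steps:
$o{\left(H \right)} = -4$ ($o{\left(H \right)} = \frac{-3 - 1}{-2 + 3} = - \frac{4}{1} = \left(-4\right) 1 = -4$)
$27 \cdot 20 o{\left(-1 \right)} = 27 \cdot 20 \left(-4\right) = 540 \left(-4\right) = -2160$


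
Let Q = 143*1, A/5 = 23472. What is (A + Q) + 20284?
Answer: 137787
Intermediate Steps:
A = 117360 (A = 5*23472 = 117360)
Q = 143
(A + Q) + 20284 = (117360 + 143) + 20284 = 117503 + 20284 = 137787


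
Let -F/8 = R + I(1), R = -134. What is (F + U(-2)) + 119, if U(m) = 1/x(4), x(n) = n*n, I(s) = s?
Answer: 18929/16 ≈ 1183.1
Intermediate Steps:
x(n) = n²
F = 1064 (F = -8*(-134 + 1) = -8*(-133) = 1064)
U(m) = 1/16 (U(m) = 1/(4²) = 1/16)
(F + U(-2)) + 119 = (1064 + 1/16) + 119 = 17025/16 + 119 = 18929/16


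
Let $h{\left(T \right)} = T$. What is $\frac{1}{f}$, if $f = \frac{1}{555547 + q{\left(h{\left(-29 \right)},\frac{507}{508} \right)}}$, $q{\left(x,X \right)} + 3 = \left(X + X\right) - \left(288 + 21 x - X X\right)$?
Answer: $\frac{143449517521}{258064} \approx 5.5587 \cdot 10^{5}$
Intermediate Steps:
$q{\left(x,X \right)} = -291 + X^{2} - 21 x + 2 X$ ($q{\left(x,X \right)} = -3 - \left(288 - 2 X + 21 x - X X\right) = -3 - \left(288 - X^{2} - 2 X + 21 x\right) = -3 + \left(-288 + X^{2} - 21 x + 2 X\right) = -291 + X^{2} - 21 x + 2 X$)
$f = \frac{258064}{143449517521}$ ($f = \frac{1}{555547 + \left(-291 + \left(\frac{507}{508}\right)^{2} - -609 + 2 \cdot \frac{507}{508}\right)} = \frac{1}{555547 + \left(-291 + \left(507 \cdot \frac{1}{508}\right)^{2} + 609 + 2 \cdot 507 \cdot \frac{1}{508}\right)} = \frac{1}{555547 + \left(-291 + \left(\frac{507}{508}\right)^{2} + 609 + 2 \cdot \frac{507}{508}\right)} = \frac{1}{555547 + \left(-291 + \frac{257049}{258064} + 609 + \frac{507}{254}\right)} = \frac{1}{555547 + \frac{82836513}{258064}} = \frac{1}{\frac{143449517521}{258064}} = \frac{258064}{143449517521} \approx 1.799 \cdot 10^{-6}$)
$\frac{1}{f} = \frac{1}{\frac{258064}{143449517521}} = \frac{143449517521}{258064}$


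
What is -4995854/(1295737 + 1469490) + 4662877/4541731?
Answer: -9795911605195/12558917187937 ≈ -0.78000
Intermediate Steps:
-4995854/(1295737 + 1469490) + 4662877/4541731 = -4995854/2765227 + 4662877*(1/4541731) = -4995854*1/2765227 + 4662877/4541731 = -4995854/2765227 + 4662877/4541731 = -9795911605195/12558917187937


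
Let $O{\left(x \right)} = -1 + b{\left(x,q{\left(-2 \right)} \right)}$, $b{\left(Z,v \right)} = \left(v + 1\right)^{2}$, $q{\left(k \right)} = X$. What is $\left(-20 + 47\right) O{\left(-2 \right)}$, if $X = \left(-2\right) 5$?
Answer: $2160$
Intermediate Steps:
$X = -10$
$q{\left(k \right)} = -10$
$b{\left(Z,v \right)} = \left(1 + v\right)^{2}$
$O{\left(x \right)} = 80$ ($O{\left(x \right)} = -1 + \left(1 - 10\right)^{2} = -1 + \left(-9\right)^{2} = -1 + 81 = 80$)
$\left(-20 + 47\right) O{\left(-2 \right)} = \left(-20 + 47\right) 80 = 27 \cdot 80 = 2160$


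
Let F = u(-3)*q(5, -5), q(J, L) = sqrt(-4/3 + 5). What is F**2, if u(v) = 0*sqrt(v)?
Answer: 0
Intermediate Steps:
q(J, L) = sqrt(33)/3 (q(J, L) = sqrt(-4*1/3 + 5) = sqrt(-4/3 + 5) = sqrt(11/3) = sqrt(33)/3)
u(v) = 0
F = 0 (F = 0*(sqrt(33)/3) = 0)
F**2 = 0**2 = 0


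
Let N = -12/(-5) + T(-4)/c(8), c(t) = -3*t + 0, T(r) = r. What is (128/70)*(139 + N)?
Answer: 135904/525 ≈ 258.86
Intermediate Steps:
c(t) = -3*t
N = 77/30 (N = -12/(-5) - 4/((-3*8)) = -12*(-1/5) - 4/(-24) = 12/5 - 4*(-1/24) = 12/5 + 1/6 = 77/30 ≈ 2.5667)
(128/70)*(139 + N) = (128/70)*(139 + 77/30) = (128*(1/70))*(4247/30) = (64/35)*(4247/30) = 135904/525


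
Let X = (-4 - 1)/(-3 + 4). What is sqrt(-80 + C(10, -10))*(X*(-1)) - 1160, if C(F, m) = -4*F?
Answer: -1160 + 10*I*sqrt(30) ≈ -1160.0 + 54.772*I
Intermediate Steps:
X = -5 (X = -5/1 = -5*1 = -5)
sqrt(-80 + C(10, -10))*(X*(-1)) - 1160 = sqrt(-80 - 4*10)*(-5*(-1)) - 1160 = sqrt(-80 - 40)*5 - 1160 = sqrt(-120)*5 - 1160 = (2*I*sqrt(30))*5 - 1160 = 10*I*sqrt(30) - 1160 = -1160 + 10*I*sqrt(30)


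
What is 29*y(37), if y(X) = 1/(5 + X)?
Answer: 29/42 ≈ 0.69048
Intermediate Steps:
29*y(37) = 29/(5 + 37) = 29/42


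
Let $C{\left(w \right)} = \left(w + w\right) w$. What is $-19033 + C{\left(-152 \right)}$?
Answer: $27175$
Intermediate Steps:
$C{\left(w \right)} = 2 w^{2}$ ($C{\left(w \right)} = 2 w w = 2 w^{2}$)
$-19033 + C{\left(-152 \right)} = -19033 + 2 \left(-152\right)^{2} = -19033 + 2 \cdot 23104 = -19033 + 46208 = 27175$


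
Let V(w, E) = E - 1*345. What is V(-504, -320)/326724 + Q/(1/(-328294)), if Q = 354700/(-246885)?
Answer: 133493558319455/283028964 ≈ 4.7166e+5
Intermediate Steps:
Q = -70940/49377 (Q = 354700*(-1/246885) = -70940/49377 ≈ -1.4367)
V(w, E) = -345 + E (V(w, E) = E - 345 = -345 + E)
V(-504, -320)/326724 + Q/(1/(-328294)) = (-345 - 320)/326724 - 70940/(49377*(1/(-328294))) = -665*1/326724 - 70940/(49377*(-1/328294)) = -35/17196 - 70940/49377*(-328294) = -35/17196 + 23289176360/49377 = 133493558319455/283028964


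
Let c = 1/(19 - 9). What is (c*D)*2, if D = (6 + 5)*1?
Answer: 11/5 ≈ 2.2000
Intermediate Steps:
D = 11 (D = 11*1 = 11)
c = ⅒ (c = 1/10 = ⅒ ≈ 0.10000)
(c*D)*2 = ((⅒)*11)*2 = (11/10)*2 = 11/5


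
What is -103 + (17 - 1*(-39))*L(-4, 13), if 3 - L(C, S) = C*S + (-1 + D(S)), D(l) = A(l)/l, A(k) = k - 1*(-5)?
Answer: 38421/13 ≈ 2955.5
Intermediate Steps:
A(k) = 5 + k (A(k) = k + 5 = 5 + k)
D(l) = (5 + l)/l
L(C, S) = 4 - C*S - (5 + S)/S (L(C, S) = 3 - (C*S + (-1 + (5 + S)/S)) = 3 - (-1 + C*S + (5 + S)/S) = 3 + (1 - C*S - (5 + S)/S) = 4 - C*S - (5 + S)/S)
-103 + (17 - 1*(-39))*L(-4, 13) = -103 + (17 - 1*(-39))*(3 - 5/13 - 1*(-4)*13) = -103 + (17 + 39)*(3 - 5*1/13 + 52) = -103 + 56*(3 - 5/13 + 52) = -103 + 56*(710/13) = -103 + 39760/13 = 38421/13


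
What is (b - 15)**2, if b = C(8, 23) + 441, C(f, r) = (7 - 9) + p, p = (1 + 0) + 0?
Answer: 180625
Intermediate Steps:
p = 1 (p = 1 + 0 = 1)
C(f, r) = -1 (C(f, r) = (7 - 9) + 1 = -2 + 1 = -1)
b = 440 (b = -1 + 441 = 440)
(b - 15)**2 = (440 - 15)**2 = 425**2 = 180625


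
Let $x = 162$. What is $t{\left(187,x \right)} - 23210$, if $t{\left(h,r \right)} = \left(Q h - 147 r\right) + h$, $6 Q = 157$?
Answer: $- \frac{251663}{6} \approx -41944.0$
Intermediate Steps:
$Q = \frac{157}{6}$ ($Q = \frac{1}{6} \cdot 157 = \frac{157}{6} \approx 26.167$)
$t{\left(h,r \right)} = - 147 r + \frac{163 h}{6}$ ($t{\left(h,r \right)} = \left(\frac{157 h}{6} - 147 r\right) + h = \left(- 147 r + \frac{157 h}{6}\right) + h = - 147 r + \frac{163 h}{6}$)
$t{\left(187,x \right)} - 23210 = \left(\left(-147\right) 162 + \frac{163}{6} \cdot 187\right) - 23210 = \left(-23814 + \frac{30481}{6}\right) - 23210 = - \frac{112403}{6} - 23210 = - \frac{251663}{6}$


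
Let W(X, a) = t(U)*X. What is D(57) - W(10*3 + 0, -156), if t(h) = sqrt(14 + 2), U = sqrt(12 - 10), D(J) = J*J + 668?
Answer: 3797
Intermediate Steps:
D(J) = 668 + J**2 (D(J) = J**2 + 668 = 668 + J**2)
U = sqrt(2) ≈ 1.4142
t(h) = 4 (t(h) = sqrt(16) = 4)
W(X, a) = 4*X
D(57) - W(10*3 + 0, -156) = (668 + 57**2) - 4*(10*3 + 0) = (668 + 3249) - 4*(30 + 0) = 3917 - 4*30 = 3917 - 1*120 = 3917 - 120 = 3797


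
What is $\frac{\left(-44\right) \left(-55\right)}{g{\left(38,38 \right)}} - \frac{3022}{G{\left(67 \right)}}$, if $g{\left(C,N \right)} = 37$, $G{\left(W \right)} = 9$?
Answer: $- \frac{90034}{333} \approx -270.37$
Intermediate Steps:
$\frac{\left(-44\right) \left(-55\right)}{g{\left(38,38 \right)}} - \frac{3022}{G{\left(67 \right)}} = \frac{\left(-44\right) \left(-55\right)}{37} - \frac{3022}{9} = 2420 \cdot \frac{1}{37} - \frac{3022}{9} = \frac{2420}{37} - \frac{3022}{9} = - \frac{90034}{333}$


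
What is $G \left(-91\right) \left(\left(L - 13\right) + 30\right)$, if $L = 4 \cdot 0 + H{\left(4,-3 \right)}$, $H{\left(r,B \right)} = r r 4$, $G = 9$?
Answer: $-66339$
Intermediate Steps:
$H{\left(r,B \right)} = 4 r^{2}$ ($H{\left(r,B \right)} = r^{2} \cdot 4 = 4 r^{2}$)
$L = 64$ ($L = 4 \cdot 0 + 4 \cdot 4^{2} = 0 + 4 \cdot 16 = 0 + 64 = 64$)
$G \left(-91\right) \left(\left(L - 13\right) + 30\right) = 9 \left(-91\right) \left(\left(64 - 13\right) + 30\right) = - 819 \left(51 + 30\right) = \left(-819\right) 81 = -66339$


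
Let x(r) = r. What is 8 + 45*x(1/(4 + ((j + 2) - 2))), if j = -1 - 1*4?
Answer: -37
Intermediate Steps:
j = -5 (j = -1 - 4 = -5)
8 + 45*x(1/(4 + ((j + 2) - 2))) = 8 + 45/(4 + ((-5 + 2) - 2)) = 8 + 45/(4 + (-3 - 2)) = 8 + 45/(4 - 5) = 8 + 45/(-1) = 8 + 45*(-1) = 8 - 45 = -37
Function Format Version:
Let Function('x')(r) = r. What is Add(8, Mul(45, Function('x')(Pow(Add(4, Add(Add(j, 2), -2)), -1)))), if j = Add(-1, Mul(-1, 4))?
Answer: -37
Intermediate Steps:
j = -5 (j = Add(-1, -4) = -5)
Add(8, Mul(45, Function('x')(Pow(Add(4, Add(Add(j, 2), -2)), -1)))) = Add(8, Mul(45, Pow(Add(4, Add(Add(-5, 2), -2)), -1))) = Add(8, Mul(45, Pow(Add(4, Add(-3, -2)), -1))) = Add(8, Mul(45, Pow(Add(4, -5), -1))) = Add(8, Mul(45, Pow(-1, -1))) = Add(8, Mul(45, -1)) = Add(8, -45) = -37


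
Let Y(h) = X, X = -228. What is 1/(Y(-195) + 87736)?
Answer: 1/87508 ≈ 1.1428e-5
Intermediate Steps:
Y(h) = -228
1/(Y(-195) + 87736) = 1/(-228 + 87736) = 1/87508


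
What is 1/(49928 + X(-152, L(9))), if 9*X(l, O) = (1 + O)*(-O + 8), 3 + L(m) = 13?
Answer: 9/449330 ≈ 2.0030e-5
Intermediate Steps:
L(m) = 10 (L(m) = -3 + 13 = 10)
X(l, O) = (1 + O)*(8 - O)/9 (X(l, O) = ((1 + O)*(-O + 8))/9 = ((1 + O)*(8 - O))/9 = (1 + O)*(8 - O)/9)
1/(49928 + X(-152, L(9))) = 1/(49928 + (8/9 - ⅑*10² + (7/9)*10)) = 1/(49928 + (8/9 - ⅑*100 + 70/9)) = 1/(49928 + (8/9 - 100/9 + 70/9)) = 1/(49928 - 22/9) = 1/(449330/9) = 9/449330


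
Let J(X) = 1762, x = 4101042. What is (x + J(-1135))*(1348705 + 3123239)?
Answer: 18347509730976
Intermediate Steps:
(x + J(-1135))*(1348705 + 3123239) = (4101042 + 1762)*(1348705 + 3123239) = 4102804*4471944 = 18347509730976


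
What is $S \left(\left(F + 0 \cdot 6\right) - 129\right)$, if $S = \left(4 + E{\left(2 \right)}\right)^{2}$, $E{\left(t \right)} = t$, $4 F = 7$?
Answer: $-4581$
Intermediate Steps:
$F = \frac{7}{4}$ ($F = \frac{1}{4} \cdot 7 = \frac{7}{4} \approx 1.75$)
$S = 36$ ($S = \left(4 + 2\right)^{2} = 6^{2} = 36$)
$S \left(\left(F + 0 \cdot 6\right) - 129\right) = 36 \left(\left(\frac{7}{4} + 0 \cdot 6\right) - 129\right) = 36 \left(\left(\frac{7}{4} + 0\right) - 129\right) = 36 \left(\frac{7}{4} - 129\right) = 36 \left(- \frac{509}{4}\right) = -4581$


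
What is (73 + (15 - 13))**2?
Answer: 5625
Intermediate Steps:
(73 + (15 - 13))**2 = (73 + 2)**2 = 75**2 = 5625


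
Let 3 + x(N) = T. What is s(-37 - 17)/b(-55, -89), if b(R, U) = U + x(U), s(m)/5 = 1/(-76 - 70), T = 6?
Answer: 5/12556 ≈ 0.00039822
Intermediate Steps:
s(m) = -5/146 (s(m) = 5/(-76 - 70) = 5/(-146) = 5*(-1/146) = -5/146)
x(N) = 3 (x(N) = -3 + 6 = 3)
b(R, U) = 3 + U (b(R, U) = U + 3 = 3 + U)
s(-37 - 17)/b(-55, -89) = -5/(146*(3 - 89)) = -5/146/(-86) = -5/146*(-1/86) = 5/12556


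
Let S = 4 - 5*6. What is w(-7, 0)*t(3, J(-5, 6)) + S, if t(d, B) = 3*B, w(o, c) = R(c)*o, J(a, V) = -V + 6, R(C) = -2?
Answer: -26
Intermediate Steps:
J(a, V) = 6 - V
w(o, c) = -2*o
S = -26 (S = 4 - 30 = -26)
w(-7, 0)*t(3, J(-5, 6)) + S = (-2*(-7))*(3*(6 - 1*6)) - 26 = 14*(3*(6 - 6)) - 26 = 14*(3*0) - 26 = 14*0 - 26 = 0 - 26 = -26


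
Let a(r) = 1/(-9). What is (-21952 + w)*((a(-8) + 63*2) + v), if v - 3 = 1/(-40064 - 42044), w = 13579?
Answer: -265829551361/246324 ≈ -1.0792e+6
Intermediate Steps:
a(r) = -⅑
v = 246323/82108 (v = 3 + 1/(-40064 - 42044) = 3 + 1/(-82108) = 3 - 1/82108 = 246323/82108 ≈ 3.0000)
(-21952 + w)*((a(-8) + 63*2) + v) = (-21952 + 13579)*((-⅑ + 63*2) + 246323/82108) = -8373*((-⅑ + 126) + 246323/82108) = -8373*(1133/9 + 246323/82108) = -8373*95245271/738972 = -265829551361/246324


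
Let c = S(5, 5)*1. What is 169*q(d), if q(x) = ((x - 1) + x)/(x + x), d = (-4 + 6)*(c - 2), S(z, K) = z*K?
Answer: 15379/92 ≈ 167.16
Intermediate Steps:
S(z, K) = K*z
c = 25 (c = (5*5)*1 = 25*1 = 25)
d = 46 (d = (-4 + 6)*(25 - 2) = 2*23 = 46)
q(x) = (-1 + 2*x)/(2*x) (q(x) = ((-1 + x) + x)/((2*x)) = (-1 + 2*x)*(1/(2*x)) = (-1 + 2*x)/(2*x))
169*q(d) = 169*((-½ + 46)/46) = 169*((1/46)*(91/2)) = 169*(91/92) = 15379/92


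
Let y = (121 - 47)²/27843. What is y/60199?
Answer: 148/45300561 ≈ 3.2671e-6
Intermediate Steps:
y = 5476/27843 (y = 74²*(1/27843) = 5476*(1/27843) = 5476/27843 ≈ 0.19667)
y/60199 = (5476/27843)/60199 = (5476/27843)*(1/60199) = 148/45300561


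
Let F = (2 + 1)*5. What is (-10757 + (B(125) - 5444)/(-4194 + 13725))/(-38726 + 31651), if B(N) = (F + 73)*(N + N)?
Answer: 102508411/67431825 ≈ 1.5202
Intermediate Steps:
F = 15 (F = 3*5 = 15)
B(N) = 176*N (B(N) = (15 + 73)*(N + N) = 88*(2*N) = 176*N)
(-10757 + (B(125) - 5444)/(-4194 + 13725))/(-38726 + 31651) = (-10757 + (176*125 - 5444)/(-4194 + 13725))/(-38726 + 31651) = (-10757 + (22000 - 5444)/9531)/(-7075) = (-10757 + 16556*(1/9531))*(-1/7075) = (-10757 + 16556/9531)*(-1/7075) = -102508411/9531*(-1/7075) = 102508411/67431825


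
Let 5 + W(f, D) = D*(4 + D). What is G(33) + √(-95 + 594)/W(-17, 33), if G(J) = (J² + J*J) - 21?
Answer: 2157 + √499/1216 ≈ 2157.0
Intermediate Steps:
G(J) = -21 + 2*J² (G(J) = (J² + J²) - 21 = 2*J² - 21 = -21 + 2*J²)
W(f, D) = -5 + D*(4 + D)
G(33) + √(-95 + 594)/W(-17, 33) = (-21 + 2*33²) + √(-95 + 594)/(-5 + 33² + 4*33) = (-21 + 2*1089) + √499/(-5 + 1089 + 132) = (-21 + 2178) + √499/1216 = 2157 + √499/1216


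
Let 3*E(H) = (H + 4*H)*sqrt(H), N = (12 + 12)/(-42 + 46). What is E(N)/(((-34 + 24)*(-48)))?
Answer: sqrt(6)/48 ≈ 0.051031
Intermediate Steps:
N = 6 (N = 24/4 = 24*(1/4) = 6)
E(H) = 5*H**(3/2)/3 (E(H) = ((H + 4*H)*sqrt(H))/3 = ((5*H)*sqrt(H))/3 = (5*H**(3/2))/3 = 5*H**(3/2)/3)
E(N)/(((-34 + 24)*(-48))) = (5*6**(3/2)/3)/(((-34 + 24)*(-48))) = (5*(6*sqrt(6))/3)/((-10*(-48))) = (10*sqrt(6))/480 = (10*sqrt(6))*(1/480) = sqrt(6)/48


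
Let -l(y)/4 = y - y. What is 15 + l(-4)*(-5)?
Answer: 15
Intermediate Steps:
l(y) = 0 (l(y) = -4*(y - y) = -4*0 = 0)
15 + l(-4)*(-5) = 15 + 0*(-5) = 15 + 0 = 15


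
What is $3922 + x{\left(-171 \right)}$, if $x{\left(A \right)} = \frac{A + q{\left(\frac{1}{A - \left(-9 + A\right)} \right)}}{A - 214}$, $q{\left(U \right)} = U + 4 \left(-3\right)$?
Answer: $\frac{13591376}{3465} \approx 3922.5$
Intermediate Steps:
$q{\left(U \right)} = -12 + U$ ($q{\left(U \right)} = U - 12 = -12 + U$)
$x{\left(A \right)} = \frac{- \frac{107}{9} + A}{-214 + A}$ ($x{\left(A \right)} = \frac{A - \left(12 - \frac{1}{A - \left(-9 + A\right)}\right)}{A - 214} = \frac{A - \left(12 - \frac{1}{9}\right)}{-214 + A} = \frac{A + \left(-12 + \frac{1}{9}\right)}{-214 + A} = \frac{A - \frac{107}{9}}{-214 + A} = \frac{- \frac{107}{9} + A}{-214 + A}$)
$3922 + x{\left(-171 \right)} = 3922 + \frac{- \frac{107}{9} - 171}{-214 - 171} = 3922 + \frac{1}{-385} \left(- \frac{1646}{9}\right) = 3922 - - \frac{1646}{3465} = 3922 + \frac{1646}{3465} = \frac{13591376}{3465}$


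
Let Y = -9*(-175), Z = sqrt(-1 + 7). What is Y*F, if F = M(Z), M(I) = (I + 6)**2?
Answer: 66150 + 18900*sqrt(6) ≈ 1.1245e+5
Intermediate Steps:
Z = sqrt(6) ≈ 2.4495
Y = 1575
M(I) = (6 + I)**2
F = (6 + sqrt(6))**2 ≈ 71.394
Y*F = 1575*(6 + sqrt(6))**2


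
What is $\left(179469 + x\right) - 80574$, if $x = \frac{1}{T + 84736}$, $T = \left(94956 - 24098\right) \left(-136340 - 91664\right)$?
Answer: $\frac{1597730085520919}{16155822696} \approx 98895.0$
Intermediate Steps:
$T = -16155907432$ ($T = 70858 \left(-228004\right) = -16155907432$)
$x = - \frac{1}{16155822696}$ ($x = \frac{1}{-16155907432 + 84736} = \frac{1}{-16155822696} = - \frac{1}{16155822696} \approx -6.1897 \cdot 10^{-11}$)
$\left(179469 + x\right) - 80574 = \left(179469 - \frac{1}{16155822696}\right) - 80574 = \frac{2899469343428423}{16155822696} - 80574 = \frac{1597730085520919}{16155822696}$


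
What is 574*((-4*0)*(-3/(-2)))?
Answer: 0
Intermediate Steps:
574*((-4*0)*(-3/(-2))) = 574*(0*(-3*(-½))) = 574*(0*(3/2)) = 574*0 = 0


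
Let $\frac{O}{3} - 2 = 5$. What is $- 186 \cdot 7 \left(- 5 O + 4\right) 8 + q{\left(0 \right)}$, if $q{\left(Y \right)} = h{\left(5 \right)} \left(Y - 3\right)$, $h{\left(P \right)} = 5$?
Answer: $1052001$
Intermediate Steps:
$O = 21$ ($O = 6 + 3 \cdot 5 = 6 + 15 = 21$)
$q{\left(Y \right)} = -15 + 5 Y$ ($q{\left(Y \right)} = 5 \left(Y - 3\right) = 5 \left(-3 + Y\right) = -15 + 5 Y$)
$- 186 \cdot 7 \left(- 5 O + 4\right) 8 + q{\left(0 \right)} = - 186 \cdot 7 \left(\left(-5\right) 21 + 4\right) 8 + \left(-15 + 5 \cdot 0\right) = - 186 \cdot 7 \left(-105 + 4\right) 8 + \left(-15 + 0\right) = - 186 \cdot 7 \left(-101\right) 8 - 15 = - 186 \left(\left(-707\right) 8\right) - 15 = \left(-186\right) \left(-5656\right) - 15 = 1052016 - 15 = 1052001$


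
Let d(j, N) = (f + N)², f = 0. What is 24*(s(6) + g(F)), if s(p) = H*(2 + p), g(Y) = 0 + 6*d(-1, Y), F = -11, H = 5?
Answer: 18384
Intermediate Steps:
d(j, N) = N² (d(j, N) = (0 + N)² = N²)
g(Y) = 6*Y² (g(Y) = 0 + 6*Y² = 6*Y²)
s(p) = 10 + 5*p (s(p) = 5*(2 + p) = 10 + 5*p)
24*(s(6) + g(F)) = 24*((10 + 5*6) + 6*(-11)²) = 24*((10 + 30) + 6*121) = 24*(40 + 726) = 24*766 = 18384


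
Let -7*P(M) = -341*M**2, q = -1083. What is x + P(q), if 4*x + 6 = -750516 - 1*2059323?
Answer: 1580151681/28 ≈ 5.6434e+7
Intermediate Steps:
x = -2809845/4 (x = -3/2 + (-750516 - 1*2059323)/4 = -3/2 + (-750516 - 2059323)/4 = -3/2 + (1/4)*(-2809839) = -3/2 - 2809839/4 = -2809845/4 ≈ -7.0246e+5)
P(M) = 341*M**2/7 (P(M) = -(-341)*M**2/7 = 341*M**2/7)
x + P(q) = -2809845/4 + (341/7)*(-1083)**2 = -2809845/4 + (341/7)*1172889 = -2809845/4 + 399955149/7 = 1580151681/28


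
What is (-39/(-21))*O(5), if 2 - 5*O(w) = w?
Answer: -39/35 ≈ -1.1143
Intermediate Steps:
O(w) = 2/5 - w/5
(-39/(-21))*O(5) = (-39/(-21))*(2/5 - 1/5*5) = (-39*(-1/21))*(2/5 - 1) = (13/7)*(-3/5) = -39/35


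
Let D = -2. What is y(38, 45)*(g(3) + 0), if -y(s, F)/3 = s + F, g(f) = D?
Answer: 498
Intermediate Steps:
g(f) = -2
y(s, F) = -3*F - 3*s (y(s, F) = -3*(s + F) = -3*(F + s) = -3*F - 3*s)
y(38, 45)*(g(3) + 0) = (-3*45 - 3*38)*(-2 + 0) = (-135 - 114)*(-2) = -249*(-2) = 498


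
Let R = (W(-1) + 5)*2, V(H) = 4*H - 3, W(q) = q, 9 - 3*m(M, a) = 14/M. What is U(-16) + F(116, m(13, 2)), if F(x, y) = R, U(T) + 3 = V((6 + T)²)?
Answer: 402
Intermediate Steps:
m(M, a) = 3 - 14/(3*M)
V(H) = -3 + 4*H
U(T) = -6 + 4*(6 + T)² (U(T) = -3 + (-3 + 4*(6 + T)²) = -6 + 4*(6 + T)²)
R = 8 (R = (-1 + 5)*2 = 4*2 = 8)
F(x, y) = 8
U(-16) + F(116, m(13, 2)) = (-6 + 4*(6 - 16)²) + 8 = (-6 + 4*(-10)²) + 8 = (-6 + 4*100) + 8 = (-6 + 400) + 8 = 394 + 8 = 402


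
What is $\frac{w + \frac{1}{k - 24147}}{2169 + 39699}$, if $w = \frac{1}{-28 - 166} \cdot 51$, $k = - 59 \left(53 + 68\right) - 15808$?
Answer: $- \frac{600497}{95628982212} \approx -6.2794 \cdot 10^{-6}$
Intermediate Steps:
$k = -22947$ ($k = \left(-59\right) 121 - 15808 = -7139 - 15808 = -22947$)
$w = - \frac{51}{194}$ ($w = \frac{1}{-194} \cdot 51 = \left(- \frac{1}{194}\right) 51 = - \frac{51}{194} \approx -0.26289$)
$\frac{w + \frac{1}{k - 24147}}{2169 + 39699} = \frac{- \frac{51}{194} + \frac{1}{-22947 - 24147}}{2169 + 39699} = \frac{- \frac{51}{194} + \frac{1}{-47094}}{41868} = \left(- \frac{51}{194} - \frac{1}{47094}\right) \frac{1}{41868} = \left(- \frac{600497}{2284059}\right) \frac{1}{41868} = - \frac{600497}{95628982212}$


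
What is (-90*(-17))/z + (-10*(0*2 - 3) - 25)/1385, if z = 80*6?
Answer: 14143/4432 ≈ 3.1911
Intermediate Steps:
z = 480
(-90*(-17))/z + (-10*(0*2 - 3) - 25)/1385 = -90*(-17)/480 + (-10*(0*2 - 3) - 25)/1385 = 1530*(1/480) + (-10*(0 - 3) - 25)*(1/1385) = 51/16 + (-10*(-3) - 25)*(1/1385) = 51/16 + (30 - 25)*(1/1385) = 51/16 + 5*(1/1385) = 51/16 + 1/277 = 14143/4432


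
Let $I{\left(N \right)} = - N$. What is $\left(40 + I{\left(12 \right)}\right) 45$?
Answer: $1260$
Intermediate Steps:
$\left(40 + I{\left(12 \right)}\right) 45 = \left(40 - 12\right) 45 = 28 \cdot 45 = 1260$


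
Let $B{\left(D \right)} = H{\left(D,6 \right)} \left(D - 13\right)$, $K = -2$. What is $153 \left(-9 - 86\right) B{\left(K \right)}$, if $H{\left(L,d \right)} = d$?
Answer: $1308150$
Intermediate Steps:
$B{\left(D \right)} = -78 + 6 D$ ($B{\left(D \right)} = 6 \left(D - 13\right) = 6 \left(-13 + D\right) = -78 + 6 D$)
$153 \left(-9 - 86\right) B{\left(K \right)} = 153 \left(-9 - 86\right) \left(-78 + 6 \left(-2\right)\right) = 153 \left(-9 - 86\right) \left(-78 - 12\right) = 153 \left(-95\right) \left(-90\right) = \left(-14535\right) \left(-90\right) = 1308150$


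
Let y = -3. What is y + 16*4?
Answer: 61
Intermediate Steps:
y + 16*4 = -3 + 16*4 = -3 + 64 = 61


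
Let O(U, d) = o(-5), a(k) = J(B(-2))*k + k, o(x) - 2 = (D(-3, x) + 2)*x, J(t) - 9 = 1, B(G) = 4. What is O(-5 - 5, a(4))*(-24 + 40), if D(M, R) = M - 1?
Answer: 192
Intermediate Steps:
D(M, R) = -1 + M
J(t) = 10 (J(t) = 9 + 1 = 10)
o(x) = 2 - 2*x (o(x) = 2 + ((-1 - 3) + 2)*x = 2 + (-4 + 2)*x = 2 - 2*x)
a(k) = 11*k (a(k) = 10*k + k = 11*k)
O(U, d) = 12 (O(U, d) = 2 - 2*(-5) = 2 + 10 = 12)
O(-5 - 5, a(4))*(-24 + 40) = 12*(-24 + 40) = 12*16 = 192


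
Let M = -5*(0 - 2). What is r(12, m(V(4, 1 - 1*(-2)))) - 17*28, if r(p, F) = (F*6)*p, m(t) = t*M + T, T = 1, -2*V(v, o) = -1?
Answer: -44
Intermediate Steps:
V(v, o) = ½ (V(v, o) = -½*(-1) = ½)
M = 10 (M = -5*(-2) = 10)
m(t) = 1 + 10*t (m(t) = t*10 + 1 = 10*t + 1 = 1 + 10*t)
r(p, F) = 6*F*p (r(p, F) = (6*F)*p = 6*F*p)
r(12, m(V(4, 1 - 1*(-2)))) - 17*28 = 6*(1 + 10*(½))*12 - 17*28 = 6*(1 + 5)*12 - 476 = 6*6*12 - 476 = 432 - 476 = -44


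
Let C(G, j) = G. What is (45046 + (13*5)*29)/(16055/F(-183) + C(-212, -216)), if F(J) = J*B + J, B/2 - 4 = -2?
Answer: -8588373/42007 ≈ -204.45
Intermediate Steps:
B = 4 (B = 8 + 2*(-2) = 8 - 4 = 4)
F(J) = 5*J (F(J) = J*4 + J = 4*J + J = 5*J)
(45046 + (13*5)*29)/(16055/F(-183) + C(-212, -216)) = (45046 + (13*5)*29)/(16055/((5*(-183))) - 212) = (45046 + 65*29)/(16055/(-915) - 212) = (45046 + 1885)/(16055*(-1/915) - 212) = 46931/(-3211/183 - 212) = 46931/(-42007/183) = 46931*(-183/42007) = -8588373/42007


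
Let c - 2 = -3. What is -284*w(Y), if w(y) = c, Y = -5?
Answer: 284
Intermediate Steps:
c = -1 (c = 2 - 3 = -1)
w(y) = -1
-284*w(Y) = -284*(-1) = 284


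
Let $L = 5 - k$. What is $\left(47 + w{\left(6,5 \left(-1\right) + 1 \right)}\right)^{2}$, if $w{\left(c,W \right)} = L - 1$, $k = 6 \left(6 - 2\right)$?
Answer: $729$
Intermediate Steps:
$k = 24$ ($k = 6 \cdot 4 = 24$)
$L = -19$ ($L = 5 - 24 = -19$)
$w{\left(c,W \right)} = -20$ ($w{\left(c,W \right)} = -19 - 1 = -20$)
$\left(47 + w{\left(6,5 \left(-1\right) + 1 \right)}\right)^{2} = \left(47 - 20\right)^{2} = 27^{2} = 729$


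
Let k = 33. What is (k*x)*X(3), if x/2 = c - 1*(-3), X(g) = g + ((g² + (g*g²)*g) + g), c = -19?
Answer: -101376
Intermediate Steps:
X(g) = g² + g⁴ + 2*g (X(g) = g + ((g² + g³*g) + g) = g + ((g² + g⁴) + g) = g + (g + g² + g⁴) = g² + g⁴ + 2*g)
x = -32 (x = 2*(-19 - 1*(-3)) = 2*(-19 + 3) = 2*(-16) = -32)
(k*x)*X(3) = (33*(-32))*(3*(2 + 3 + 3³)) = -3168*(2 + 3 + 27) = -3168*32 = -1056*96 = -101376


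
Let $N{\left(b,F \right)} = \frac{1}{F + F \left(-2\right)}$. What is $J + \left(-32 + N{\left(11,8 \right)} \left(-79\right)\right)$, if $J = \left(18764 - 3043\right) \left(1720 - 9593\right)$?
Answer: $- \frac{990171641}{8} \approx -1.2377 \cdot 10^{8}$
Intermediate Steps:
$N{\left(b,F \right)} = - \frac{1}{F}$ ($N{\left(b,F \right)} = \frac{1}{F - 2 F} = \frac{1}{\left(-1\right) F} = - \frac{1}{F}$)
$J = -123771433$ ($J = 15721 \left(-7873\right) = -123771433$)
$J + \left(-32 + N{\left(11,8 \right)} \left(-79\right)\right) = -123771433 - \left(32 - - \frac{1}{8} \left(-79\right)\right) = -123771433 - \left(32 - \left(-1\right) \frac{1}{8} \left(-79\right)\right) = -123771433 - \frac{177}{8} = - \frac{990171641}{8}$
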